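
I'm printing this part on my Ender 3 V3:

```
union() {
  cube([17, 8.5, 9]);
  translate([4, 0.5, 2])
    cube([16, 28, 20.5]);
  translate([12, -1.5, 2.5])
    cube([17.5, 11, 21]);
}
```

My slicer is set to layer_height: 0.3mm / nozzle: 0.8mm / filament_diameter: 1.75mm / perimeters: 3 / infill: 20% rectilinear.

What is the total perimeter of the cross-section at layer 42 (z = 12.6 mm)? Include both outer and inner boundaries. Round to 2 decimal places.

At z = 12.6 mm: the cube does not reach this height (z outside [0, 9]); the 16×28 cube at (4, 0.5) contributes its full rectangle (perimeter 88.00 mm); the cube at (12, -1.5) (footprint 17.5×11) is included at this height (perimeter 57.00 mm); Combining (union): the regions partially overlap (shared area 72.00 mm²), so the edge portions inside another operand are dropped and the merged outline is re-measured after clipping — boundary = 111.00 mm. Overall, the cross-section is a single solid region. Total boundary length (outer) = 111.00 mm.

111.00 mm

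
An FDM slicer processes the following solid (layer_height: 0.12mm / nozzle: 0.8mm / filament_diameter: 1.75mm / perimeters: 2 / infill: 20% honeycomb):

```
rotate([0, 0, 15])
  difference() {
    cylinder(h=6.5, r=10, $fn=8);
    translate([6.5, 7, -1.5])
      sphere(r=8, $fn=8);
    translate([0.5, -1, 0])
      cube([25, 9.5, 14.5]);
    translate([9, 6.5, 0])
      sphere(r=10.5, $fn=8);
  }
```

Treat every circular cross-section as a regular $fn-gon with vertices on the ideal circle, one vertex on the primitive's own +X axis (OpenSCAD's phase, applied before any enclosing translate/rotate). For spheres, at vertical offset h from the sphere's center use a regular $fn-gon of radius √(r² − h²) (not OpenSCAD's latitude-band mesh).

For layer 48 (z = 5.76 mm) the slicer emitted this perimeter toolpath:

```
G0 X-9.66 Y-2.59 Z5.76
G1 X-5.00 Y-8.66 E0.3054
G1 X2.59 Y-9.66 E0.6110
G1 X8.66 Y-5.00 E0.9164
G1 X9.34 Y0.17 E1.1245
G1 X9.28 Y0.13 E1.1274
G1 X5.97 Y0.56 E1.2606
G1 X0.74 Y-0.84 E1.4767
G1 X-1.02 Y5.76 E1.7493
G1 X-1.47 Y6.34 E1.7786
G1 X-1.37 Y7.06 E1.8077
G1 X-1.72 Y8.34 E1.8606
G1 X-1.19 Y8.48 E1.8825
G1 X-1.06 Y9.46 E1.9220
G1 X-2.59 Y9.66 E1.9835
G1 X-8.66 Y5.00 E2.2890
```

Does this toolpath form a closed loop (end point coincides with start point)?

Start point (G0): (-9.66, -2.59). End point (last G1): the path does not return to the start — open.

no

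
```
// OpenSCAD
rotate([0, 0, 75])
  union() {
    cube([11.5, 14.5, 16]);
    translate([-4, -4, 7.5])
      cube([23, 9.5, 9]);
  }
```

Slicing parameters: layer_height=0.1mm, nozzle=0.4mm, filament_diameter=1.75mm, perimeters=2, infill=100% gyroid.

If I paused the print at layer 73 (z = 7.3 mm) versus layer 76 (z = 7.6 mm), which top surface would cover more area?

layer 76 (z = 7.6 mm)

Layer 73 (z = 7.3): the cube (footprint 11.5×14.5) is included at this height (area 166.75 mm²); the cube at (-4, -4) is absent (z outside [7.5, 16.5]); Taking the union: only the 11.5×14.5 cube is present, so the union is just that shape — area = 166.75 mm²; (whole slice rotated 75° about Z — lengths, areas and connectivity unchanged). So its area = 166.75 mm². Layer 76 (z = 7.6): the 11.5×14.5 cube contributes its full rectangle (area 166.75 mm²); the 23×9.5 cube at (-4, -4) contributes its full rectangle (area 218.50 mm²); Taking the union: the regions partially overlap — summed areas 385.25 mm² minus the doubly-counted overlap 63.25 mm² gives 322.00 mm² — area = 322.00 mm²; (rotated 75° about Z; rotation is an isometry so areas/perimeters/island counts are preserved). So its area = 322.00 mm². Layer 76 is larger (322.00 vs 166.75 mm²).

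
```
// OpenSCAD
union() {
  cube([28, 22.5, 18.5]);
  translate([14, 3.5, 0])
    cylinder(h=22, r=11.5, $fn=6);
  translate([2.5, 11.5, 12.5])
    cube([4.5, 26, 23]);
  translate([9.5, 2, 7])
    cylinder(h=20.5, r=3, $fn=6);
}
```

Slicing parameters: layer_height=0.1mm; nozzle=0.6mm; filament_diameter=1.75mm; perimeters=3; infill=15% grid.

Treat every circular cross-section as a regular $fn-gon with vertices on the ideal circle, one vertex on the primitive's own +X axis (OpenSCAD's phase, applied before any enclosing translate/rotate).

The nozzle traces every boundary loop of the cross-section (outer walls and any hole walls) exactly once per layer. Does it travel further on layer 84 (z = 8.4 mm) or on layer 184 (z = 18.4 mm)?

Layer 84 (z = 8.4): the cube is present — its section is the full 28×22.5 rectangle (perimeter 101.00 mm); the cylinder at (14, 3.5): section is a regular 6-gon, circumradius r=11.5 (perimeter = 2·6·11.500·sin(180°/6) = 69.00 mm); the cube at (2.5, 11.5) is not intersected at this z (z outside [12.5, 35.5]); the r=3 cylinder at (9.5, 2) contributes a regular 6-gon of circumradius 3 (perimeter = 2·6·3.000·sin(180°/6) = 18.00 mm); Taking the union: the regions partially overlap (shared area 268.61 mm²), so the edge portions inside another operand are dropped and the merged outline is re-measured after clipping — boundary = 108.46 mm. So its perimeter = 108.46 mm. Layer 184 (z = 18.4): the cube is present — its section is the full 28×22.5 rectangle (perimeter 101.00 mm); the cylinder at (14, 3.5): section is a regular 6-gon, circumradius r=11.5 (perimeter = 2·6·11.500·sin(180°/6) = 69.00 mm); the 4.5×26 cube at (2.5, 11.5) contributes its full rectangle (perimeter 61.00 mm); the cylinder at (9.5, 2): section is a regular 6-gon, circumradius r=3 (perimeter = 2·6·3.000·sin(180°/6) = 18.00 mm); Taking the union: the regions partially overlap (shared area 318.11 mm²), so the edge portions inside another operand are dropped and the merged outline is re-measured after clipping — boundary = 138.46 mm. So its perimeter = 138.46 mm. Layer 184 is larger (138.46 vs 108.46 mm).

layer 184 (z = 18.4 mm)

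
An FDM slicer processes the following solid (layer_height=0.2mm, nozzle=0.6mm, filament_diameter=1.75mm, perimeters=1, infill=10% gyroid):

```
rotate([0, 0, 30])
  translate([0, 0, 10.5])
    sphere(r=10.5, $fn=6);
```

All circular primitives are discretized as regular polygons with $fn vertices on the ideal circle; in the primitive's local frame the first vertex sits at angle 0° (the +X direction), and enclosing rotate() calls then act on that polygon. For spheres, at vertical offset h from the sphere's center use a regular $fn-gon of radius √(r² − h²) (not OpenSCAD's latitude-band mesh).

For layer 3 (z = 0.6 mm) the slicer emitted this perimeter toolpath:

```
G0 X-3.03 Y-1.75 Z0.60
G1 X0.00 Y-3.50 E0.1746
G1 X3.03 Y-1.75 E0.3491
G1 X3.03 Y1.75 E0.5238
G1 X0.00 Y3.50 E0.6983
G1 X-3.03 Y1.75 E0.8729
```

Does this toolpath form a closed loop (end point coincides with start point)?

no

Start point (G0): (-3.03, -1.75). End point (last G1): the path does not return to the start — open.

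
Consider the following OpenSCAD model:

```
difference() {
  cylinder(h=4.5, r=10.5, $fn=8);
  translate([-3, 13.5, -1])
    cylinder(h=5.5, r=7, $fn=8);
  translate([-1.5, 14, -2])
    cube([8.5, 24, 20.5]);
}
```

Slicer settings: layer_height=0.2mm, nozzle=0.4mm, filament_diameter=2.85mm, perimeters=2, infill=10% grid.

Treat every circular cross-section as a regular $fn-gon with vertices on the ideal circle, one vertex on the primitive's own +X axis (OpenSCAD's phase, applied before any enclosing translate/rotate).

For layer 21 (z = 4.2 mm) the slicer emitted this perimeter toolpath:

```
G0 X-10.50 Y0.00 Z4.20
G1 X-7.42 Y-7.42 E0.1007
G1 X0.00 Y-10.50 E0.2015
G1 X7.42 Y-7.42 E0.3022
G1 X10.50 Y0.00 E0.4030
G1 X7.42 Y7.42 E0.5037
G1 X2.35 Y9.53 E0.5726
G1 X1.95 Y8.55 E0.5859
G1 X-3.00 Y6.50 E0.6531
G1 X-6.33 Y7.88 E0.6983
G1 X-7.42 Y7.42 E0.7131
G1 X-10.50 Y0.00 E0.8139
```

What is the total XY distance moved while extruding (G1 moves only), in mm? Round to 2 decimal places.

64.90 mm

Sum the Euclidean lengths of each G1 segment: total = 64.90 mm.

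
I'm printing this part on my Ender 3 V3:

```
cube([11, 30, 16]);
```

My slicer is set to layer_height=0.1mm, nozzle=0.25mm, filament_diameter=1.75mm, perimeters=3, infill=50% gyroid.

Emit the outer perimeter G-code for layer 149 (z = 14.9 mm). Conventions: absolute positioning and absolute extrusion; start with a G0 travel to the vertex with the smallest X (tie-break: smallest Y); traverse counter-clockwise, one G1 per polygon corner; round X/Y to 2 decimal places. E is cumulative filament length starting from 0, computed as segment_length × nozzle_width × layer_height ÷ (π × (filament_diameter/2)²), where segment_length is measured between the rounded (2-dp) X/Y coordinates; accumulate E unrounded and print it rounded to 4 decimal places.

G0 X0.00 Y0.00 Z14.90
G1 X11.00 Y0.00 E0.1143
G1 X11.00 Y30.00 E0.4261
G1 X0.00 Y30.00 E0.5405
G1 X0.00 Y0.00 E0.8523

At z = 14.9 mm: the 11×30 cube contributes its full rectangle. The outline is a single polygon with 4 vertices. Extrusion per mm of travel: 0.25 × 0.1 / (π × 0.875²) = 0.010394. Accumulating E over each segment gives final E = 0.8523.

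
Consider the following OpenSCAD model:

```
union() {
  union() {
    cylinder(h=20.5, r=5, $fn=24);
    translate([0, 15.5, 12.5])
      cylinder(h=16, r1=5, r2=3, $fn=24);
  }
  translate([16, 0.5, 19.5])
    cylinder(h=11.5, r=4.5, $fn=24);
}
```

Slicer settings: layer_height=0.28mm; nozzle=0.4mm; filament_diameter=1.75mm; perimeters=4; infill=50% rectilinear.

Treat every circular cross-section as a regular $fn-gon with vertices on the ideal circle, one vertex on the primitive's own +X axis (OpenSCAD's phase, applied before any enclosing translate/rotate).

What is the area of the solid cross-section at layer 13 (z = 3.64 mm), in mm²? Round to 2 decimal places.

At z = 3.64 mm: the r=5 cylinder contributes a regular 24-gon of circumradius 5 (area = (24/2)·5.000²·sin(360°/24) = 77.65 mm²); the cone at (0, 15.5) is not intersected at this z (z outside [12.5, 28.5]); Combining (union): only the r=5 cylinder is present, so the union is just that shape — area = 77.65 mm²; the cylinder at (16, 0.5) is absent (z outside [19.5, 31]); Merging all regions: only the result so far is present, so the union is just that shape — area = 77.65 mm². Overall, the cross-section is a single solid region. Net area = 77.65 mm².

77.65 mm²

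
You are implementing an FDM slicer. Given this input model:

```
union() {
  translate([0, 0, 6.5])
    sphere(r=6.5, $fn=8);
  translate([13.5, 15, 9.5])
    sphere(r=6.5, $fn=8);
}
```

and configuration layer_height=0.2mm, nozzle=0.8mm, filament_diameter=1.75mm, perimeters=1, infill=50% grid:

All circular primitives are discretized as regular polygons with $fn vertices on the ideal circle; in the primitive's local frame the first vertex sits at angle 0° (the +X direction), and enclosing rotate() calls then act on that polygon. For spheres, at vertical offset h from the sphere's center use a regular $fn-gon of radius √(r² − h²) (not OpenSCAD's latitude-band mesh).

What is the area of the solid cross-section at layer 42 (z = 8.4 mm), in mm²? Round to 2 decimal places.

At z = 8.4 mm: the r=6.5 sphere slices to a regular 8-gon of circumradius 6.216 (√(r²−h²) with h=1.9 from center) (area = (8/2)·6.216²·sin(360°/8) = 109.29 mm²); the r=6.5 sphere at (13.5, 15) slices to a regular 8-gon of circumradius 6.406 (√(r²−h²) with h=1.1 from center) (area = (8/2)·6.406²·sin(360°/8) = 116.08 mm²); Taking the union: the 2 present regions are separate (no shared area or edge), so areas and boundary lengths simply add and each stays a separate island — area = 225.37 mm². Overall, the cross-section has 2 separate islands. Net area = 225.37 mm².

225.37 mm²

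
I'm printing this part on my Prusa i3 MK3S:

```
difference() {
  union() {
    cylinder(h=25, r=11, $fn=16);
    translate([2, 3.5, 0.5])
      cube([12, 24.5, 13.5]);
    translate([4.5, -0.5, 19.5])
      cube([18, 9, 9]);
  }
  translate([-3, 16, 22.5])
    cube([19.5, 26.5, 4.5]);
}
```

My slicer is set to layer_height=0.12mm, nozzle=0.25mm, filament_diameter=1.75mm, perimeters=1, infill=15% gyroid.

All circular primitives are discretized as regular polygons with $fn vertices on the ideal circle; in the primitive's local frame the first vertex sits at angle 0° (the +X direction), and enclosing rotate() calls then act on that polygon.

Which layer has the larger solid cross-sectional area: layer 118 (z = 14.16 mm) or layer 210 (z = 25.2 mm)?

layer 118 (z = 14.16 mm)

Layer 118 (z = 14.16): the cylinder: section is a regular 16-gon, circumradius r=11 (area = (16/2)·11.000²·sin(360°/16) = 370.44 mm²); the cube at (2, 3.5) is not intersected at this z (z outside [0.5, 14]); the cube at (4.5, -0.5) is absent (z outside [19.5, 28.5]); Taking the union: only the r=11 cylinder is present, so the union is just that shape — area = 370.44 mm²; the cube at (-3, 16) is absent (z outside [22.5, 27]); After the difference (first − rest): none of the subtracted shapes is present at this height, so that combined region is unchanged — area = 370.44 mm². So its area = 370.44 mm². Layer 210 (z = 25.2): the cylinder is absent (z outside [0, 25]); the cube at (2, 3.5) is not intersected at this z (z outside [0.5, 14]); the cube at (4.5, -0.5) (footprint 18×9) is included at this height (area 162.00 mm²); Combining (union): only the 18×9 cube at (4.5, -0.5) is present, so the union is just that shape — area = 162.00 mm²; the cube at (-3, 16) (footprint 19.5×26.5) is included at this height (area 516.75 mm²); Subtracting the remaining from the first: starting from that combined region (162.00 mm²), the 19.5×26.5 cube at (-3, 16) misses the remaining region (no effect) — area = 162.00 mm². So its area = 162.00 mm². Layer 118 is larger (370.44 vs 162.00 mm²).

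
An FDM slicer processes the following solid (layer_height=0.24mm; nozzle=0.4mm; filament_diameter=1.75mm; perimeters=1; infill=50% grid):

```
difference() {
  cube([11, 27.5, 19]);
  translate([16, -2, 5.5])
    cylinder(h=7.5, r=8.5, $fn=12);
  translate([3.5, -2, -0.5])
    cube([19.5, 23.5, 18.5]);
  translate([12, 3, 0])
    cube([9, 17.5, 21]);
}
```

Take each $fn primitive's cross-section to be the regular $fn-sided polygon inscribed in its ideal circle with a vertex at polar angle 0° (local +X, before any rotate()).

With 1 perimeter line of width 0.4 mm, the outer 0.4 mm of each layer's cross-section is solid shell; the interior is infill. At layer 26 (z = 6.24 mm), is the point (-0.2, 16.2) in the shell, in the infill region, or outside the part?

At z = 6.24 mm: the cube is present — its section is the full 11×27.5 rectangle; the r=8.5 cylinder at (16, -2) gives a regular 12-gon of circumradius 8.5 (constant along its height); the 19.5×23.5 cube at (3.5, -2) contributes its full rectangle; the cube at (12, 3) is present — its section is the full 9×17.5 rectangle; After the difference (first − rest): starting from the 11×27.5 cube, the r=8.5 cylinder at (16, -2) partially overlaps it — only the 8.78 mm² overlap (of its 216.75 mm²) is removed, clipping the outline; the 19.5×23.5 cube at (3.5, -2) partially overlaps it — only the 152.47 mm² overlap (of its 458.25 mm²) is removed, clipping the outline; the 9×17.5 cube at (12, 3) misses the remaining region (no effect) — 1 connected region. Overall, the cross-section is a single solid region. The nearest boundary edge runs (0.00, 0.00)→(0.00, 27.50); distance from the point to it = 0.20 mm. The point is not inside any of the regions above, so it lies outside the cross-section (0.20 mm from the nearest boundary).

outside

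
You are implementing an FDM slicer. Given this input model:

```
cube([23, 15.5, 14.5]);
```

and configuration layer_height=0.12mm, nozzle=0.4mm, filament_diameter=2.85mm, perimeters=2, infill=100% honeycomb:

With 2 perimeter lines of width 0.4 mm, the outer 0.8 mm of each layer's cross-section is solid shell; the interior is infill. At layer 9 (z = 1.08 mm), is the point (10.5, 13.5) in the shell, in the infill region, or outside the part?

At z = 1.08 mm: the 23×15.5 cube contributes its full rectangle. Overall, the cross-section is a single solid region. The nearest boundary edge runs (23.00, 15.50)→(0.00, 15.50); distance from the point to it = 2.00 mm. The point is inside the cross-section and 2.00 mm from the nearest boundary — more than the 0.8 mm shell width (2 × 0.4), so it's in the infill interior.

infill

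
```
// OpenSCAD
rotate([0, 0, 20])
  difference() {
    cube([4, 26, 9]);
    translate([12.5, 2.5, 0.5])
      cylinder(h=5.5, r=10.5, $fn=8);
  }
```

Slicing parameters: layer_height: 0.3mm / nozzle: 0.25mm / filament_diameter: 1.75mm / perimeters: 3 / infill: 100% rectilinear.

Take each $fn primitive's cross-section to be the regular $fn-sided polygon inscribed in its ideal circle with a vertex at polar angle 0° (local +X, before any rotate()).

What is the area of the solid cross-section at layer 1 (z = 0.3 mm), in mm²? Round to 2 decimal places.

At z = 0.3 mm: the cube (footprint 4×26) is included at this height (area 104.00 mm²); the cylinder at (12.5, 2.5) is not intersected at this z (z outside [0.5, 6]); Taking the first minus the rest: none of the subtracted shapes is present at this height, so the 4×26 cube is unchanged — area = 104.00 mm²; (whole slice rotated 20° about Z — lengths, areas and connectivity unchanged). Overall, the cross-section is a single solid region. Net area = 104.00 mm².

104.00 mm²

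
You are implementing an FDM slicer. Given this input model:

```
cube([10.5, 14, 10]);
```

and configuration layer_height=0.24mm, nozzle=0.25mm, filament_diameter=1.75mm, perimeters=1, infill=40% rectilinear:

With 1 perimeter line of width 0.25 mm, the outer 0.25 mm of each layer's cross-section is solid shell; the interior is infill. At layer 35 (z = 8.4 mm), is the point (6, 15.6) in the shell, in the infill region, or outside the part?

At z = 8.4 mm: the 10.5×14 cube contributes its full rectangle. Overall, the cross-section is a single solid region. The nearest boundary edge runs (10.50, 14.00)→(0.00, 14.00); distance from the point to it = 1.60 mm. The point is not inside any of the regions above, so it lies outside the cross-section (1.60 mm from the nearest boundary).

outside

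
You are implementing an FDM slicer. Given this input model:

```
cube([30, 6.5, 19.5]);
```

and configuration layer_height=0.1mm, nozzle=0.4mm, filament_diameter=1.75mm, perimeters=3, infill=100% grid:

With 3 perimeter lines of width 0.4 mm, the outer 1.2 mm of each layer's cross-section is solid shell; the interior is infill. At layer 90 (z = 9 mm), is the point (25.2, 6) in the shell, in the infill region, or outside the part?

shell

At z = 9 mm: the 30×6.5 cube contributes its full rectangle. Overall, the cross-section is a single solid region. The nearest boundary edge runs (30.00, 6.50)→(0.00, 6.50); distance from the point to it = 0.50 mm. The point is inside the cross-section, 0.50 mm from the nearest boundary — within the 1.2 mm shell band (3 × 0.4).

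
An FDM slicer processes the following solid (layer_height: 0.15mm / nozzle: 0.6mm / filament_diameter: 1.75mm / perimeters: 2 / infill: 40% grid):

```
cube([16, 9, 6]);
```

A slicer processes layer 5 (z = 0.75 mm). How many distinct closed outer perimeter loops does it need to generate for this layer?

At z = 0.75 mm: the cube (footprint 16×9) is included at this height. The result has 1 disconnected region.

1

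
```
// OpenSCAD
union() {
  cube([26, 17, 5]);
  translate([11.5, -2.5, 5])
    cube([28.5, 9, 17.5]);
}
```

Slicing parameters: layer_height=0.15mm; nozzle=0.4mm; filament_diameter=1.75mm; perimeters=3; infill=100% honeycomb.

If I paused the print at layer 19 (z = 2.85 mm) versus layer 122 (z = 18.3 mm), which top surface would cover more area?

Layer 19 (z = 2.85): the cube (footprint 26×17) is included at this height (area 442.00 mm²); the cube at (11.5, -2.5) does not reach this height (z outside [5, 22.5]); Combining (union): only the 26×17 cube is present, so the union is just that shape — area = 442.00 mm². So its area = 442.00 mm². Layer 122 (z = 18.3): the cube does not reach this height (z outside [0, 5]); the cube at (11.5, -2.5) is present — its section is the full 28.5×9 rectangle (area 256.50 mm²); Taking the union: only the 28.5×9 cube at (11.5, -2.5) is present, so the union is just that shape — area = 256.50 mm². So its area = 256.50 mm². Layer 19 is larger (442.00 vs 256.50 mm²).

layer 19 (z = 2.85 mm)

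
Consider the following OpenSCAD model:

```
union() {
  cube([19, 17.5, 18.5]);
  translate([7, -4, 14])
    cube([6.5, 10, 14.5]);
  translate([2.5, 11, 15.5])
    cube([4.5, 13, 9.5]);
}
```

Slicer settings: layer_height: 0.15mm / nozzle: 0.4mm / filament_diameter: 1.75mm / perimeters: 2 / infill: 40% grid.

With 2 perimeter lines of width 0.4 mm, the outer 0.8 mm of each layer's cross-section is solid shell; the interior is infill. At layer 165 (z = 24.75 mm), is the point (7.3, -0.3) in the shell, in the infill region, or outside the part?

At z = 24.75 mm: the cube is not intersected at this z (z outside [0, 18.5]); the 6.5×10 cube at (7, -4) contributes its full rectangle; the cube at (2.5, 11) is present — its section is the full 4.5×13 rectangle; Combining (union): the 2 present regions are separate (no shared area or edge), so areas and boundary lengths simply add and each stays a separate island — 2 connected regions. Overall, the cross-section has 2 separate islands. The nearest boundary edge runs (7.00, -4.00)→(7.00, 6.00); distance from the point to it = 0.30 mm. (Shell/infill is judged within the island containing the point — the largest one.) The point is inside the cross-section, 0.30 mm from the nearest boundary — within the 0.8 mm shell band (2 × 0.4).

shell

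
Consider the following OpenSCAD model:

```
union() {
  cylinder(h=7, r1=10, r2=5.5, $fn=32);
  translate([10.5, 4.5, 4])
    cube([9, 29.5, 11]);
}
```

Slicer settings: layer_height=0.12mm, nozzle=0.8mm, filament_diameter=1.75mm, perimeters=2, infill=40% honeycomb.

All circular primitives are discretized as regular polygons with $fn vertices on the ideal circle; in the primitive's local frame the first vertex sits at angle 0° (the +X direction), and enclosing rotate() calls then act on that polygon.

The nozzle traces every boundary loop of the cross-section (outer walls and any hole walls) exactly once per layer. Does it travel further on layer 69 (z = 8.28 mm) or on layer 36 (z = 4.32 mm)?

layer 36 (z = 4.32 mm)

Layer 69 (z = 8.28): the cone is absent (z outside [0, 7]); the cube at (10.5, 4.5) is present — its section is the full 9×29.5 rectangle (perimeter 77.00 mm); Merging all regions: only the 9×29.5 cube at (10.5, 4.5) is present, so the union is just that shape — boundary = 77.00 mm. So its perimeter = 77.00 mm. Layer 36 (z = 4.32): the cone contributes a regular 32-gon of circumradius 7.223 (interpolated between r1=10 and r2=5.5 at t=0.617) (perimeter = 2·32·7.223·sin(180°/32) = 45.31 mm); the cube at (10.5, 4.5) is present — its section is the full 9×29.5 rectangle (perimeter 77.00 mm); Merging all regions: the 2 present regions are separate (no shared area or edge), so areas and boundary lengths simply add and each stays a separate island — boundary = 122.31 mm. So its perimeter = 122.31 mm. Layer 36 is larger (122.31 vs 77.00 mm).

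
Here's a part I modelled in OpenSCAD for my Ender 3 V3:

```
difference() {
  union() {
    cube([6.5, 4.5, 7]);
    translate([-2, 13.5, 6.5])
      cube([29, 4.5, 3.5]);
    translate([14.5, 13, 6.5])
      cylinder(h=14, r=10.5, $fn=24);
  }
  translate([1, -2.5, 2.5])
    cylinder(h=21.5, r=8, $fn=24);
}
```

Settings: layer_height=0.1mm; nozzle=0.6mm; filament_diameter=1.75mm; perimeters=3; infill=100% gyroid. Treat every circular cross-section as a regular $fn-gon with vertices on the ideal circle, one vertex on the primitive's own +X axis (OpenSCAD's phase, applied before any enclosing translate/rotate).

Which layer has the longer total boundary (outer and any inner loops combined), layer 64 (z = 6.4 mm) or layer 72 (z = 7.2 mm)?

layer 72 (z = 7.2 mm)

Layer 64 (z = 6.4): the 6.5×4.5 cube contributes its full rectangle (perimeter 22.00 mm); the cube at (-2, 13.5) is absent (z outside [6.5, 10]); the cylinder at (14.5, 13) is absent (z outside [6.5, 20.5]); Combining (union): only the 6.5×4.5 cube is present, so the union is just that shape — boundary = 22.00 mm; the cylinder at (1, -2.5): section is a regular 24-gon, circumradius r=8 (perimeter = 2·24·8.000·sin(180°/24) = 50.12 mm); After the difference (first − rest): starting from the result so far, the r=8 cylinder at (1, -2.5) partially overlaps it — only the 28.27 mm² overlap (of its 198.77 mm²) is removed, clipping the outline — boundary = 4.97 mm. So its perimeter = 4.97 mm. Layer 72 (z = 7.2): the cube does not reach this height (z outside [0, 7]); the cube at (-2, 13.5) is present — its section is the full 29×4.5 rectangle (perimeter 67.00 mm); the r=10.5 cylinder at (14.5, 13) gives a regular 24-gon of circumradius 10.5 (constant along its height) (perimeter = 2·24·10.500·sin(180°/24) = 65.79 mm); Merging all regions: the regions partially overlap (shared area 89.77 mm²), so the edge portions inside another operand are dropped and the merged outline is re-measured after clipping — boundary = 84.11 mm; the cylinder at (1, -2.5): section is a regular 24-gon, circumradius r=8 (perimeter = 2·24·8.000·sin(180°/24) = 50.12 mm); Taking the first minus the rest: starting from that combined region, the r=8 cylinder at (1, -2.5) misses the remaining region (no effect) — boundary = 84.11 mm. So its perimeter = 84.11 mm. Layer 72 is larger (84.11 vs 4.97 mm).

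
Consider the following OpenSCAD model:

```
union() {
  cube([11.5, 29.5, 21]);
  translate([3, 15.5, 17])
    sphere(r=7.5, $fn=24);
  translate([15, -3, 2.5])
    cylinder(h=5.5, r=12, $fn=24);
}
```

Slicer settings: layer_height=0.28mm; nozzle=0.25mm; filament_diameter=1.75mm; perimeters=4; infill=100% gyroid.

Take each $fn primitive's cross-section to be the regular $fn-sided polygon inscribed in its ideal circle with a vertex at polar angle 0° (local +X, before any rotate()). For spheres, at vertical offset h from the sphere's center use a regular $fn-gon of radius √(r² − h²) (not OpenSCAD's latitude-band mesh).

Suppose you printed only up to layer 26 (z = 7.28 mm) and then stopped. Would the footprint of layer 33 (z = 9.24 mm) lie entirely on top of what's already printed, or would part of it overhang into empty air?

Compare the two slices. At z = 7.28: the 11.5×29.5 cube contributes its full rectangle (area 339.25 mm²); the sphere at (3, 15.5) is not intersected at this z (|z−center|=9.720 > r=7.5); the r=12 cylinder at (15, -3) gives a regular 24-gon of circumradius 12 (constant along its height) (area = (24/2)·12.000²·sin(360°/24) = 447.24 mm²); Taking the union: the regions partially overlap — summed areas 786.49 mm² minus the doubly-counted overlap 45.73 mm² gives 740.76 mm² — area = 740.76 mm². At z = 9.24: the cube (footprint 11.5×29.5) is included at this height (area 339.25 mm²); the sphere at (3, 15.5) is absent (|z−center|=7.760 > r=7.5); the cylinder at (15, -3) is absent (z outside [2.5, 8]); Taking the union: only the 11.5×29.5 cube is present, so the union is just that shape — area = 339.25 mm². Checking containment: the cross-section at z = 9.24 is a subset of the cross-section at z = 7.28.

entirely on top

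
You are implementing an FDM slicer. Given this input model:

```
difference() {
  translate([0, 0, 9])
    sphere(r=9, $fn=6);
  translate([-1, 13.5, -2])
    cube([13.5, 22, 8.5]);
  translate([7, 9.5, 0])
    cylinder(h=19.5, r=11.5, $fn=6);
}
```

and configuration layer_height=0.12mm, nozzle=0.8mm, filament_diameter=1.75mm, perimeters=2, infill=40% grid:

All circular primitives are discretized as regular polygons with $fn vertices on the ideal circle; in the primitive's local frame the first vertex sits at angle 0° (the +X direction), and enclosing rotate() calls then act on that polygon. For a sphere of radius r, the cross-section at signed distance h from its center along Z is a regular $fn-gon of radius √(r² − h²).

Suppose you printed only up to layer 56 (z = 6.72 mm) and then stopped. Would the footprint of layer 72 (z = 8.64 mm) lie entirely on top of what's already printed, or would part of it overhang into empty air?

Compare the two slices. At z = 6.72: the r=9 sphere contributes a regular 6-gon of circumradius √(9²−2.28²) = 8.706 (area = (6/2)·8.706²·sin(360°/6) = 196.94 mm²); the cube at (-1, 13.5) does not reach this height (z outside [-2, 6.5]); the r=11.5 cylinder at (7, 9.5) contributes a regular 6-gon of circumradius 11.5 (area = (6/2)·11.500²·sin(360°/6) = 343.60 mm²); Taking the first minus the rest: starting from the r=9 sphere (196.94 mm²), the r=11.5 cylinder at (7, 9.5) partially overlaps it — only the 61.65 mm² overlap (of its 343.60 mm²) is removed, clipping the outline — area = 135.29 mm². At z = 8.64: the r=9 sphere slices to a regular 6-gon of circumradius 8.993 (√(r²−h²) with h=0.36 from center) (area = (6/2)·8.993²·sin(360°/6) = 210.11 mm²); the cube at (-1, 13.5) is not intersected at this z (z outside [-2, 6.5]); the cylinder at (7, 9.5): section is a regular 6-gon, circumradius r=11.5 (area = (6/2)·11.500²·sin(360°/6) = 343.60 mm²); After the difference (first − rest): starting from the r=9 sphere (210.11 mm²), the r=11.5 cylinder at (7, 9.5) partially overlaps it — only the 65.92 mm² overlap (of its 343.60 mm²) is removed, clipping the outline — area = 144.19 mm². Checking containment: at z = 8.64 the cross-section extends beyond the z = 6.72 cross-section by about 8.89 mm².

part overhangs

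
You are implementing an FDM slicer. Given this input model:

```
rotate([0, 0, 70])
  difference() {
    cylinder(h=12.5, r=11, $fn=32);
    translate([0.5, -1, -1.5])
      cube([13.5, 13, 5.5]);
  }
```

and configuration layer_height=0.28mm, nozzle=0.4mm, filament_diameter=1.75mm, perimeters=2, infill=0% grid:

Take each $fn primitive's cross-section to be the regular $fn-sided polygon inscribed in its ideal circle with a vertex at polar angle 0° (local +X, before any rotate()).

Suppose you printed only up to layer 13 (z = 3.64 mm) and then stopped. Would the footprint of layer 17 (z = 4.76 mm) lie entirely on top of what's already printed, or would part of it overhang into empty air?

Compare the two slices. At z = 3.64: the r=11 cylinder contributes a regular 32-gon of circumradius 11 (area = (32/2)·11.000²·sin(360°/32) = 377.69 mm²); the cube at (0.5, -1) is present — its section is the full 13.5×13 rectangle (area 175.50 mm²); Taking the first minus the rest: starting from the r=11 cylinder (377.69 mm²), the 13.5×13 cube at (0.5, -1) partially overlaps it — only the 99.39 mm² overlap (of its 175.50 mm²) is removed, clipping the outline — area = 278.31 mm²; (whole slice rotated 70° about Z — lengths, areas and connectivity unchanged). At z = 4.76: the r=11 cylinder gives a regular 32-gon of circumradius 11 (constant along its height) (area = (32/2)·11.000²·sin(360°/32) = 377.69 mm²); the cube at (0.5, -1) is absent (z outside [-1.5, 4]); Taking the first minus the rest: none of the subtracted shapes is present at this height, so the r=11 cylinder is unchanged — area = 377.69 mm²; (whole slice rotated 70° about Z — lengths, areas and connectivity unchanged). Checking containment: at z = 4.76 the cross-section extends beyond the z = 3.64 cross-section by about 99.39 mm².

part overhangs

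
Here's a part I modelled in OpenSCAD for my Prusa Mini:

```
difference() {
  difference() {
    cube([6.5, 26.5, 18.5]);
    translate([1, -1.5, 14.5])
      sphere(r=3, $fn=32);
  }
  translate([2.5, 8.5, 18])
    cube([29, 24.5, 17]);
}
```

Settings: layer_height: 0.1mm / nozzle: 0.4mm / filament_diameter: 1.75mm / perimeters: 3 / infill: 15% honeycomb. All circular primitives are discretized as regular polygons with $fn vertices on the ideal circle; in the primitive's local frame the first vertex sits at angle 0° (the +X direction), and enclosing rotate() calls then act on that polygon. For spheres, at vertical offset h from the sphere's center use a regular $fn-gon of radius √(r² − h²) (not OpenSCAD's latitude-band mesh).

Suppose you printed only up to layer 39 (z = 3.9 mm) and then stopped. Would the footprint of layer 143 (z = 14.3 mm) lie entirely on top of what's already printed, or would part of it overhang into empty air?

Compare the two slices. At z = 3.9: the 6.5×26.5 cube contributes its full rectangle (area 172.25 mm²); the sphere at (1, -1.5) is absent (|z−center|=10.600 > r=3); After the difference (first − rest): none of the subtracted shapes is present at this height, so the 6.5×26.5 cube is unchanged — area = 172.25 mm²; the cube at (2.5, 8.5) is absent (z outside [18, 35]); Subtracting the remaining from the first: none of the subtracted shapes is present at this height, so the result so far is unchanged — area = 172.25 mm². At z = 14.3: the cube is present — its section is the full 6.5×26.5 rectangle (area 172.25 mm²); the r=3 sphere at (1, -1.5) contributes a regular 32-gon of circumradius √(3²−0.2²) = 2.993 (area = (32/2)·2.993²·sin(360°/32) = 27.97 mm²); Subtracting the remaining from the first: starting from the 6.5×26.5 cube (172.25 mm²), the r=3 sphere at (1, -1.5) partially overlaps it — only the 4.14 mm² overlap (of its 27.97 mm²) is removed, clipping the outline — area = 168.11 mm²; the cube at (2.5, 8.5) is absent (z outside [18, 35]); Subtracting the remaining from the first: none of the subtracted shapes is present at this height, so that combined region is unchanged — area = 168.11 mm². Checking containment: the cross-section at z = 14.3 is a subset of the cross-section at z = 3.9.

entirely on top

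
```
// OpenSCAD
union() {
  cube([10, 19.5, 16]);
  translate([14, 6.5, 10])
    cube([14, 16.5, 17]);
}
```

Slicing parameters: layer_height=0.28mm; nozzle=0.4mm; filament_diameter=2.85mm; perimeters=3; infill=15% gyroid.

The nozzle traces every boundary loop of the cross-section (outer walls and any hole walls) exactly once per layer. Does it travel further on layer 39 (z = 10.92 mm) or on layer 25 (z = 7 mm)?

layer 39 (z = 10.92 mm)

Layer 39 (z = 10.92): the 10×19.5 cube contributes its full rectangle (perimeter 59.00 mm); the cube at (14, 6.5) is present — its section is the full 14×16.5 rectangle (perimeter 61.00 mm); Combining (union): the 2 present regions are separate (no shared area or edge), so areas and boundary lengths simply add and each stays a separate island — boundary = 120.00 mm. So its perimeter = 120.00 mm. Layer 25 (z = 7): the 10×19.5 cube contributes its full rectangle (perimeter 59.00 mm); the cube at (14, 6.5) is not intersected at this z (z outside [10, 27]); Combining (union): only the 10×19.5 cube is present, so the union is just that shape — boundary = 59.00 mm. So its perimeter = 59.00 mm. Layer 39 is larger (120.00 vs 59.00 mm).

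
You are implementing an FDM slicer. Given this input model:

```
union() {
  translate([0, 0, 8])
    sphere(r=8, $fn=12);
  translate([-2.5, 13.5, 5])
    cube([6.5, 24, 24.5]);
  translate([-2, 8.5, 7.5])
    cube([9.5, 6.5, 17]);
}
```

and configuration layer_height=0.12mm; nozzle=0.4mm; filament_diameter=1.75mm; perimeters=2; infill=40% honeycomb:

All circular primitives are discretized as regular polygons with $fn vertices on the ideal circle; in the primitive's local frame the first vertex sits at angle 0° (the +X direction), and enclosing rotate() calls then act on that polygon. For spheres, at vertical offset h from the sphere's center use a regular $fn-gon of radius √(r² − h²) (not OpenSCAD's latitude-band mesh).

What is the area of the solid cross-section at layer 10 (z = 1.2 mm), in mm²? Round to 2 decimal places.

At z = 1.2 mm: the sphere: section is a regular 12-gon, circumradius = √(r²−h²) = √(8²−6.8²) = 4.214 (area = (12/2)·4.214²·sin(360°/12) = 53.28 mm²); the cube at (-2.5, 13.5) is not intersected at this z (z outside [5, 29.5]); the cube at (-2, 8.5) does not reach this height (z outside [7.5, 24.5]); Taking the union: only the r=8 sphere is present, so the union is just that shape — area = 53.28 mm². Overall, the cross-section is a single solid region. Net area = 53.28 mm².

53.28 mm²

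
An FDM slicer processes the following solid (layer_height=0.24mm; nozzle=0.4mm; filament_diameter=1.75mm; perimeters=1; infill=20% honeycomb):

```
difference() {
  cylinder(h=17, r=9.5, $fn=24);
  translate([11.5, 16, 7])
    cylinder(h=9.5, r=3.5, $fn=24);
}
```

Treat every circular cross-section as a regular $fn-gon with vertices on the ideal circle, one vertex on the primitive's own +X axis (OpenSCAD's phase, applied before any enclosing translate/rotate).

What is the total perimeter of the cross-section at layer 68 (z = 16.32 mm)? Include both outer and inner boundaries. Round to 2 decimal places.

At z = 16.32 mm: the cylinder: section is a regular 24-gon, circumradius r=9.5 (perimeter = 2·24·9.500·sin(180°/24) = 59.52 mm); the r=3.5 cylinder at (11.5, 16) contributes a regular 24-gon of circumradius 3.5 (perimeter = 2·24·3.500·sin(180°/24) = 21.93 mm); Taking the first minus the rest: starting from the r=9.5 cylinder, the r=3.5 cylinder at (11.5, 16) misses the remaining region (no effect) — boundary = 59.52 mm. Overall, the cross-section is a single solid region. Total boundary length (outer) = 59.52 mm.

59.52 mm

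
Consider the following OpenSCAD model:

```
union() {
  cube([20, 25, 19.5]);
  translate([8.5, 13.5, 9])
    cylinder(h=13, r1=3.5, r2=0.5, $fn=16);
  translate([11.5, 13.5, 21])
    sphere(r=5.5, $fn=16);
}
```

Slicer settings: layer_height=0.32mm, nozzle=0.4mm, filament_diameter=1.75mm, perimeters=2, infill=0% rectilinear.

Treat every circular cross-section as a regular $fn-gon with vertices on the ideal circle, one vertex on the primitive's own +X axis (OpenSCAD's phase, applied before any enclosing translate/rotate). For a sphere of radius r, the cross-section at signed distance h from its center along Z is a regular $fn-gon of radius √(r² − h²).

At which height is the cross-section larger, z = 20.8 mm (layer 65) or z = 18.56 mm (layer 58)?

Layer 65 (z = 20.8): the cube is absent (z outside [0, 19.5]); the cone at (8.5, 13.5) contributes a regular 16-gon of circumradius 0.777 (interpolated between r1=3.5 and r2=0.5 at t=0.908) (area = (16/2)·0.777²·sin(360°/16) = 1.85 mm²); the r=5.5 sphere at (11.5, 13.5) contributes a regular 16-gon of circumradius √(5.5²−0.2²) = 5.496 (area = (16/2)·5.496²·sin(360°/16) = 92.49 mm²); Merging all regions: the cone at (8.5, 13.5) lies entirely inside the r=5.5 sphere at (11.5, 13.5), so the union is just the r=5.5 sphere at (11.5, 13.5) — area = 92.49 mm². So its area = 92.49 mm². Layer 58 (z = 18.56): the cube is present — its section is the full 20×25 rectangle (area 500.00 mm²); the cone at (8.5, 13.5): at t=0.735 of its height the radius interpolates to r₁+(r₂−r₁)t = 1.294, giving a regular 16-gon of that circumradius (area = (16/2)·1.294²·sin(360°/16) = 5.13 mm²); the sphere at (11.5, 13.5): section is a regular 16-gon, circumradius = √(r²−h²) = √(5.5²−2.44²) = 4.929 (area = (16/2)·4.929²·sin(360°/16) = 74.38 mm²); Merging all regions: the regions partially overlap — summed areas 579.51 mm² minus the doubly-counted overlap 79.51 mm² gives 500.00 mm² — area = 500.00 mm². So its area = 500.00 mm². Layer 58 is larger (500.00 vs 92.49 mm²).

layer 58 (z = 18.56 mm)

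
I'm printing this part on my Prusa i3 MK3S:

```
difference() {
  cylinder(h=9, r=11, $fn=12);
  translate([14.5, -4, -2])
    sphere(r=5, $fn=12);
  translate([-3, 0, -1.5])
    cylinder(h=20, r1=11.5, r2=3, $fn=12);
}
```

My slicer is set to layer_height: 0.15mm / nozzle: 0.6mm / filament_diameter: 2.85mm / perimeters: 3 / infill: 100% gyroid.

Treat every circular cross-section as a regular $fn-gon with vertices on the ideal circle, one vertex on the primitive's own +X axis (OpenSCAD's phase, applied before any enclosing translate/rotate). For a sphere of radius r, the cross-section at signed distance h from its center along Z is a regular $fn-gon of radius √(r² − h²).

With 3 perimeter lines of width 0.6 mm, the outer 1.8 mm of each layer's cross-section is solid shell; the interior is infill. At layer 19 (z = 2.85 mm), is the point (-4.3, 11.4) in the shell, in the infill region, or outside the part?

At z = 2.85 mm: the r=11 cylinder gives a regular 12-gon of circumradius 11 (constant along its height); the r=5 sphere at (14.5, -4) slices to a regular 12-gon of circumradius 1.216 (√(r²−h²) with h=4.85 from center); the cone at (-3, 0) (r1=11.5→r2=3) has section circumradius 9.651 here — a regular 12-gon; After the difference (first − rest): starting from the r=11 cylinder, the r=5 sphere at (14.5, -4) misses the remaining region (no effect); the cone at (-3, 0) partially overlaps it — only the 254.50 mm² overlap (of its 279.44 mm²) is removed, clipping the outline — 1 connected region. Overall, the cross-section is a single solid region. The nearest boundary edge runs (-5.50, 9.53)→(0.00, 11.00); distance from the point to it = 1.50 mm. The point is not inside any of the regions above, so it lies outside the cross-section (1.50 mm from the nearest boundary).

outside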